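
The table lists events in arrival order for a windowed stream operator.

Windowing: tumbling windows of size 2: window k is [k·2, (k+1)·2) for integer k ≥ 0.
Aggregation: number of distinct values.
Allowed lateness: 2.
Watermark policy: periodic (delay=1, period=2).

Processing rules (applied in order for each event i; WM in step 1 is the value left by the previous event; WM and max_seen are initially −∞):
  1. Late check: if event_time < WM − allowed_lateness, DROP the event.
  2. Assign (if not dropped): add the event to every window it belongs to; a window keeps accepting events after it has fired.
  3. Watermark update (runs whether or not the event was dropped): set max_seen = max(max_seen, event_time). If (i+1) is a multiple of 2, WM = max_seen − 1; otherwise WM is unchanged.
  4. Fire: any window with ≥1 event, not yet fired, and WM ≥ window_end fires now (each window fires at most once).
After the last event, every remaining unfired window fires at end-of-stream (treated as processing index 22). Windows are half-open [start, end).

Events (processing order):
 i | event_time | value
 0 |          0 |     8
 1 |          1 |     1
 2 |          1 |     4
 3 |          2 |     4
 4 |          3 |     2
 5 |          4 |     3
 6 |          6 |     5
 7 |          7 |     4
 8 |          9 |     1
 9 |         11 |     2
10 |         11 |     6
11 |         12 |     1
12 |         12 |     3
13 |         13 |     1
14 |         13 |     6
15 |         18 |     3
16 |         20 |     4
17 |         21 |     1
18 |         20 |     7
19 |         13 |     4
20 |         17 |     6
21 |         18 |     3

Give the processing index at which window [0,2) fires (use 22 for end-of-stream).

5

i=0 t=0 v=8: → [0,2); WM=−∞
i=1 t=1 v=1: → [0,2); WM=0
i=2 t=1 v=4: → [0,2); WM=0
i=3 t=2 v=4: → [2,4); WM=1
i=4 t=3 v=2: → [2,4); WM=1
i=5 t=4 v=3: → [4,6); WM=3; [0,2) fires=3
i=6 t=6 v=5: → [6,8); WM=3
i=7 t=7 v=4: → [6,8); WM=6; [2,4) fires=2 [4,6) fires=1
i=8 t=9 v=1: → [8,10); WM=6
i=9 t=11 v=2: → [10,12); WM=10; [6,8) fires=2 [8,10) fires=1
i=10 t=11 v=6: → [10,12); WM=10
i=11 t=12 v=1: → [12,14); WM=11
i=12 t=12 v=3: → [12,14); WM=11
i=13 t=13 v=1: → [12,14); WM=12; [10,12) fires=2
i=14 t=13 v=6: → [12,14); WM=12
i=15 t=18 v=3: → [18,20); WM=17; [12,14) fires=3
i=16 t=20 v=4: → [20,22); WM=17
i=17 t=21 v=1: → [20,22); WM=20; [18,20) fires=1
i=18 t=20 v=7: → [20,22); WM=20
i=19 t=13 v=4: DROP (t<20-2); WM=20
i=20 t=17 v=6: DROP (t<20-2); WM=20
i=21 t=18 v=3: → [18,20); WM=20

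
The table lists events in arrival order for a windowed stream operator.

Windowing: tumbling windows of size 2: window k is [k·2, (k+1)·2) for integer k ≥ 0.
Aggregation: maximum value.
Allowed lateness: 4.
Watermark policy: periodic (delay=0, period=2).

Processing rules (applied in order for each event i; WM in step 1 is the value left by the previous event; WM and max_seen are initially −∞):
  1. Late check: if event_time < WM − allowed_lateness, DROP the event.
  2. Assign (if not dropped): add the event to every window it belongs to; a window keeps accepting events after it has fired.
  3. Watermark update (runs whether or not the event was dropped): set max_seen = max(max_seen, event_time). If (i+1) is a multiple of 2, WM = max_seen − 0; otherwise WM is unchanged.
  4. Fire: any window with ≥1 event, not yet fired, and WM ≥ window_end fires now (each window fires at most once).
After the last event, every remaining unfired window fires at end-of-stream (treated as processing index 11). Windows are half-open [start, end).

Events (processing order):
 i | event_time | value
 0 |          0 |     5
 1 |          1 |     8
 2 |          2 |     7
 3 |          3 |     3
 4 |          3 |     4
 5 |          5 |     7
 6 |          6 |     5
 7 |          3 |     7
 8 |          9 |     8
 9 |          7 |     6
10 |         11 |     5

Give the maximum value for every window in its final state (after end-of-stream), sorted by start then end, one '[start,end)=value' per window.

i=0 t=0 v=5: → [0,2); WM=−∞
i=1 t=1 v=8: → [0,2); WM=1
i=2 t=2 v=7: → [2,4); WM=1
i=3 t=3 v=3: → [2,4); WM=3; [0,2) fires=8
i=4 t=3 v=4: → [2,4); WM=3
i=5 t=5 v=7: → [4,6); WM=5; [2,4) fires=7
i=6 t=6 v=5: → [6,8); WM=5
i=7 t=3 v=7: → [2,4); WM=6; [4,6) fires=7
i=8 t=9 v=8: → [8,10); WM=6
i=9 t=7 v=6: → [6,8); WM=9; [6,8) fires=6
i=10 t=11 v=5: → [10,12); WM=9

[0,2)=8 [2,4)=7 [4,6)=7 [6,8)=6 [8,10)=8 [10,12)=5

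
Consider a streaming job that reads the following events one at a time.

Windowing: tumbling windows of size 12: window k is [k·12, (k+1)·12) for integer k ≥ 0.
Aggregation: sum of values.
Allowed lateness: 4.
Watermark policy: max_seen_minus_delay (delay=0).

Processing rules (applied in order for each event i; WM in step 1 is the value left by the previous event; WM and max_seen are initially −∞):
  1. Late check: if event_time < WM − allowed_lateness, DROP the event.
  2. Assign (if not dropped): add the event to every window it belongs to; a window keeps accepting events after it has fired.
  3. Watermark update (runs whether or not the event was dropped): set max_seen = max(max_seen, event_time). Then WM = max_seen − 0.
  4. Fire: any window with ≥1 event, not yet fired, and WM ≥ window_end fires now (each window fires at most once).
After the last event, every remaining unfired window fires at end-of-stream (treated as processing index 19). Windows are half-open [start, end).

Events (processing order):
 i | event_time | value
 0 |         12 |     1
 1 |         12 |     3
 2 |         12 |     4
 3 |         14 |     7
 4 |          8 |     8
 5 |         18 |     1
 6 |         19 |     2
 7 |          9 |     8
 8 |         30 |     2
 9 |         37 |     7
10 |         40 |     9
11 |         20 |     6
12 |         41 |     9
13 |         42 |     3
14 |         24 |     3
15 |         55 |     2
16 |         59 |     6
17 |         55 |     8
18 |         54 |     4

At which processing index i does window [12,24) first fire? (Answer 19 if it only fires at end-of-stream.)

i=0 t=12 v=1: → [12,24); WM=12
i=1 t=12 v=3: → [12,24); WM=12
i=2 t=12 v=4: → [12,24); WM=12
i=3 t=14 v=7: → [12,24); WM=14
i=4 t=8 v=8: DROP (t<14-4); WM=14
i=5 t=18 v=1: → [12,24); WM=18
i=6 t=19 v=2: → [12,24); WM=19
i=7 t=9 v=8: DROP (t<19-4); WM=19
i=8 t=30 v=2: → [24,36); WM=30; [12,24) fires=18
i=9 t=37 v=7: → [36,48); WM=37; [24,36) fires=2
i=10 t=40 v=9: → [36,48); WM=40
i=11 t=20 v=6: DROP (t<40-4); WM=40
i=12 t=41 v=9: → [36,48); WM=41
i=13 t=42 v=3: → [36,48); WM=42
i=14 t=24 v=3: DROP (t<42-4); WM=42
i=15 t=55 v=2: → [48,60); WM=55; [36,48) fires=28
i=16 t=59 v=6: → [48,60); WM=59
i=17 t=55 v=8: → [48,60); WM=59
i=18 t=54 v=4: DROP (t<59-4); WM=59

8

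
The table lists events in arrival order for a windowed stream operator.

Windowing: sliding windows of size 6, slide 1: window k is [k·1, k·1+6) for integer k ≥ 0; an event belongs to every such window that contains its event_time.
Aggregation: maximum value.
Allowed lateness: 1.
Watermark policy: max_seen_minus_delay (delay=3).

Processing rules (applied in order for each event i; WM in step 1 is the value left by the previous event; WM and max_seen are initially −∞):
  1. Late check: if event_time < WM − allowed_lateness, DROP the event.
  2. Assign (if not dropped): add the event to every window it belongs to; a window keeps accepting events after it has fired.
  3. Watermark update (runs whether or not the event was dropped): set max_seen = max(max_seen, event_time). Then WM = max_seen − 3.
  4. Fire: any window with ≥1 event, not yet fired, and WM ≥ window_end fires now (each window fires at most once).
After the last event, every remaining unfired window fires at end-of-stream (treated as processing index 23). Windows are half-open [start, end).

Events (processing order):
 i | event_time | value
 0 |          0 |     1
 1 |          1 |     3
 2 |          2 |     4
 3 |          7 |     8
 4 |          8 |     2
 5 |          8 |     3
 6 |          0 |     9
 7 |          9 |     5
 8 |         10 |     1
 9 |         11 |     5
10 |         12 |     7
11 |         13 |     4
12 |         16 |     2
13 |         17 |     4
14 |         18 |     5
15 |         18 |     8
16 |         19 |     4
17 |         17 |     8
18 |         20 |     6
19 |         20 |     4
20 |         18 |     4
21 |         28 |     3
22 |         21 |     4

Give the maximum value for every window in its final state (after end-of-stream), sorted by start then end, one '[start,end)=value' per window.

[0,6)=4 [1,7)=4 [2,8)=8 [3,9)=8 [4,10)=8 [5,11)=8 [6,12)=8 [7,13)=8 [8,14)=7 [9,15)=7 [10,16)=7 [11,17)=7 [12,18)=8 [13,19)=8 [14,20)=8 [15,21)=8 [16,22)=8 [17,23)=8 [18,24)=8 [19,25)=6 [20,26)=6 [23,29)=3 [24,30)=3 [25,31)=3 [26,32)=3 [27,33)=3 [28,34)=3

i=0 t=0 v=1: → [0,6); WM=-3
i=1 t=1 v=3: → [1,7),[0,6); WM=-2
i=2 t=2 v=4: → [2,8),[1,7),[0,6); WM=-1
i=3 t=7 v=8: → [7,13),[6,12),[5,11),[4,10),[3,9),[2,8); WM=4
i=4 t=8 v=2: → [8,14),[7,13),[6,12),[5,11),[4,10),[3,9); WM=5
i=5 t=8 v=3: → [8,14),[7,13),[6,12),[5,11),[4,10),[3,9); WM=5
i=6 t=0 v=9: DROP (t<5-1); WM=5
i=7 t=9 v=5: → [9,15),[8,14),[7,13),[6,12),[5,11),[4,10); WM=6; [0,6) fires=4
i=8 t=10 v=1: → [10,16),[9,15),[8,14),[7,13),[6,12),[5,11); WM=7; [1,7) fires=4
i=9 t=11 v=5: → [11,17),[10,16),[9,15),[8,14),[7,13),[6,12); WM=8; [2,8) fires=8
i=10 t=12 v=7: → [12,18),[11,17),[10,16),[9,15),[8,14),[7,13); WM=9; [3,9) fires=8
i=11 t=13 v=4: → [13,19),[12,18),[11,17),[10,16),[9,15),[8,14); WM=10; [4,10) fires=8
i=12 t=16 v=2: → [16,22),[15,21),[14,20),[13,19),[12,18),[11,17); WM=13; [5,11) fires=8 [6,12) fires=8 [7,13) fires=8
i=13 t=17 v=4: → [17,23),[16,22),[15,21),[14,20),[13,19),[12,18); WM=14; [8,14) fires=7
i=14 t=18 v=5: → [18,24),[17,23),[16,22),[15,21),[14,20),[13,19); WM=15; [9,15) fires=7
i=15 t=18 v=8: → [18,24),[17,23),[16,22),[15,21),[14,20),[13,19); WM=15
i=16 t=19 v=4: → [19,25),[18,24),[17,23),[16,22),[15,21),[14,20); WM=16; [10,16) fires=7
i=17 t=17 v=8: → [17,23),[16,22),[15,21),[14,20),[13,19),[12,18); WM=16
i=18 t=20 v=6: → [20,26),[19,25),[18,24),[17,23),[16,22),[15,21); WM=17; [11,17) fires=7
i=19 t=20 v=4: → [20,26),[19,25),[18,24),[17,23),[16,22),[15,21); WM=17
i=20 t=18 v=4: → [18,24),[17,23),[16,22),[15,21),[14,20),[13,19); WM=17
i=21 t=28 v=3: → [28,34),[27,33),[26,32),[25,31),[24,30),[23,29); WM=25; [12,18) fires=8 [13,19) fires=8 [14,20) fires=8 [15,21) fires=8 [16,22) fires=8 [17,23) fires=8 [18,24) fires=8 [19,25) fires=6
i=22 t=21 v=4: DROP (t<25-1); WM=25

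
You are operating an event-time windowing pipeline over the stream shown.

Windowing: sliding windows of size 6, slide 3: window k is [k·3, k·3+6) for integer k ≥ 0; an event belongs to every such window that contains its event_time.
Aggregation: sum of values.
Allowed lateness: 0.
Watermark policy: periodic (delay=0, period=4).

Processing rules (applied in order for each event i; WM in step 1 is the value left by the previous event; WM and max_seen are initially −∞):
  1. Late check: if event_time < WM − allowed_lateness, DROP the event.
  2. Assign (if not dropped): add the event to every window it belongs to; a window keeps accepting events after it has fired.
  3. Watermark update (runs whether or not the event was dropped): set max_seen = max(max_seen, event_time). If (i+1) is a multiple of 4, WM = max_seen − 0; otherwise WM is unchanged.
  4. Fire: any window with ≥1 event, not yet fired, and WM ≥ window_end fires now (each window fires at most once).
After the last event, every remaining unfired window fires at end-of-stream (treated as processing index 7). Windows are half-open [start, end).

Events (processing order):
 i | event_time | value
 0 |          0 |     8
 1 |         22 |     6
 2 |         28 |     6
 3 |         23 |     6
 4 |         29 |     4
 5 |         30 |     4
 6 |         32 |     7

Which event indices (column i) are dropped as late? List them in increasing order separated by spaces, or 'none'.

none

i=0 t=0 v=8: → [0,6); WM=−∞
i=1 t=22 v=6: → [21,27),[18,24); WM=−∞
i=2 t=28 v=6: → [27,33),[24,30); WM=−∞
i=3 t=23 v=6: → [21,27),[18,24); WM=28; [0,6) fires=8 [18,24) fires=12 [21,27) fires=12
i=4 t=29 v=4: → [27,33),[24,30); WM=28
i=5 t=30 v=4: → [30,36),[27,33); WM=28
i=6 t=32 v=7: → [30,36),[27,33); WM=28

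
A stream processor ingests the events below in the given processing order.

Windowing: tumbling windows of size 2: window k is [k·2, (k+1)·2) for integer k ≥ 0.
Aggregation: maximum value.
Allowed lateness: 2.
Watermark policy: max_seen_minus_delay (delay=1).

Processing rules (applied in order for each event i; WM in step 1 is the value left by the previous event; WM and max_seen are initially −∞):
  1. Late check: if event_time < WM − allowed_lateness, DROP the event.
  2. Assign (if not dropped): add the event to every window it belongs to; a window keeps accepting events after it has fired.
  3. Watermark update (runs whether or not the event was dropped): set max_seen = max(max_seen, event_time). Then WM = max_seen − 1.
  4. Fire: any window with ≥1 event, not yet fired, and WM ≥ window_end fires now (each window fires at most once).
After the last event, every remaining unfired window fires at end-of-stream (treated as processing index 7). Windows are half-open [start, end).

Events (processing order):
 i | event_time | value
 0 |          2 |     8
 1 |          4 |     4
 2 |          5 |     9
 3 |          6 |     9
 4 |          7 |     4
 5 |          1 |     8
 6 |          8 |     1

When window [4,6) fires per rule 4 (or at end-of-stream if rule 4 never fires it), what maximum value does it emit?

i=0 t=2 v=8: → [2,4); WM=1
i=1 t=4 v=4: → [4,6); WM=3
i=2 t=5 v=9: → [4,6); WM=4; [2,4) fires=8
i=3 t=6 v=9: → [6,8); WM=5
i=4 t=7 v=4: → [6,8); WM=6; [4,6) fires=9
i=5 t=1 v=8: DROP (t<6-2); WM=6
i=6 t=8 v=1: → [8,10); WM=7

9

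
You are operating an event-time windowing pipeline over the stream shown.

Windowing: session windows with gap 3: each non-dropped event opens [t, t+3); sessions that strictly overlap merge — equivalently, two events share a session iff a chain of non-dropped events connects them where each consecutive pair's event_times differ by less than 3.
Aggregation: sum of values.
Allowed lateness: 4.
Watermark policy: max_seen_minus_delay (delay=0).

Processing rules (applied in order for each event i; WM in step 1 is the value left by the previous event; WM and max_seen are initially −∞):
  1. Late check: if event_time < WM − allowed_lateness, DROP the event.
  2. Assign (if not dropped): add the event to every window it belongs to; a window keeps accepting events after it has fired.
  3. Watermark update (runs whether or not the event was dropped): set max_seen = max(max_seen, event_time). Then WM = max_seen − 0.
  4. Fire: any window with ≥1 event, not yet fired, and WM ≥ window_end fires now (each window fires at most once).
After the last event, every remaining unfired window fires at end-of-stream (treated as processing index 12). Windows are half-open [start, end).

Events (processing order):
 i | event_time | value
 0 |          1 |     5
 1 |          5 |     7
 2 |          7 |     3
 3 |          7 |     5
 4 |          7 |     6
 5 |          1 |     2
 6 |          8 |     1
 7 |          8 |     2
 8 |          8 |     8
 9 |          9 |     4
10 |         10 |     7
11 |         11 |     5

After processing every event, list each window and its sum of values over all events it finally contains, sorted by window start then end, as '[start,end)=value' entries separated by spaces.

[1,4)=5 [5,14)=48

i=0 t=1 v=5: → [1,4); WM=1
i=1 t=5 v=7: → [5,8); WM=5
i=2 t=7 v=3: → [5,10); WM=7
i=3 t=7 v=5: → [5,10); WM=7
i=4 t=7 v=6: → [5,10); WM=7
i=5 t=1 v=2: DROP (t<7-4); WM=7
i=6 t=8 v=1: → [5,11); WM=8
i=7 t=8 v=2: → [5,11); WM=8
i=8 t=8 v=8: → [5,11); WM=8
i=9 t=9 v=4: → [5,12); WM=9
i=10 t=10 v=7: → [5,13); WM=10
i=11 t=11 v=5: → [5,14); WM=11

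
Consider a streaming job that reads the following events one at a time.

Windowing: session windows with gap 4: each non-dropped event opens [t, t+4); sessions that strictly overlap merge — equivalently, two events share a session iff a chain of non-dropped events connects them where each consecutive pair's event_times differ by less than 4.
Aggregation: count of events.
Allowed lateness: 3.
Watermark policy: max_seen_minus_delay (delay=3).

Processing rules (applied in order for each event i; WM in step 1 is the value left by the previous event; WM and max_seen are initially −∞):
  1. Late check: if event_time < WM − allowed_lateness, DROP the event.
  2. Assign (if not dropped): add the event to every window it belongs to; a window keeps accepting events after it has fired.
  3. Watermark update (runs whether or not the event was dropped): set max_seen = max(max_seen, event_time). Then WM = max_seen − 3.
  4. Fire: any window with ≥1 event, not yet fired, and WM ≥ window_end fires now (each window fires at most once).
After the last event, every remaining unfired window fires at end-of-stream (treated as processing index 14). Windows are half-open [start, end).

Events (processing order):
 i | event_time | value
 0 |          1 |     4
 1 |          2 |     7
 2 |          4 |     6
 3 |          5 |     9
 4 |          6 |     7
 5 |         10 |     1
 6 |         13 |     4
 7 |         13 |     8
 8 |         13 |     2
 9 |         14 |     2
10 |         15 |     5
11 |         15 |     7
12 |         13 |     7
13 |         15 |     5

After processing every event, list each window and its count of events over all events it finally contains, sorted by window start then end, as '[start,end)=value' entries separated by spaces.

i=0 t=1 v=4: → [1,5); WM=-2
i=1 t=2 v=7: → [1,6); WM=-1
i=2 t=4 v=6: → [1,8); WM=1
i=3 t=5 v=9: → [1,9); WM=2
i=4 t=6 v=7: → [1,10); WM=3
i=5 t=10 v=1: → [10,14); WM=7
i=6 t=13 v=4: → [10,17); WM=10
i=7 t=13 v=8: → [10,17); WM=10
i=8 t=13 v=2: → [10,17); WM=10
i=9 t=14 v=2: → [10,18); WM=11
i=10 t=15 v=5: → [10,19); WM=12
i=11 t=15 v=7: → [10,19); WM=12
i=12 t=13 v=7: → [10,19); WM=12
i=13 t=15 v=5: → [10,19); WM=12

[1,10)=5 [10,19)=9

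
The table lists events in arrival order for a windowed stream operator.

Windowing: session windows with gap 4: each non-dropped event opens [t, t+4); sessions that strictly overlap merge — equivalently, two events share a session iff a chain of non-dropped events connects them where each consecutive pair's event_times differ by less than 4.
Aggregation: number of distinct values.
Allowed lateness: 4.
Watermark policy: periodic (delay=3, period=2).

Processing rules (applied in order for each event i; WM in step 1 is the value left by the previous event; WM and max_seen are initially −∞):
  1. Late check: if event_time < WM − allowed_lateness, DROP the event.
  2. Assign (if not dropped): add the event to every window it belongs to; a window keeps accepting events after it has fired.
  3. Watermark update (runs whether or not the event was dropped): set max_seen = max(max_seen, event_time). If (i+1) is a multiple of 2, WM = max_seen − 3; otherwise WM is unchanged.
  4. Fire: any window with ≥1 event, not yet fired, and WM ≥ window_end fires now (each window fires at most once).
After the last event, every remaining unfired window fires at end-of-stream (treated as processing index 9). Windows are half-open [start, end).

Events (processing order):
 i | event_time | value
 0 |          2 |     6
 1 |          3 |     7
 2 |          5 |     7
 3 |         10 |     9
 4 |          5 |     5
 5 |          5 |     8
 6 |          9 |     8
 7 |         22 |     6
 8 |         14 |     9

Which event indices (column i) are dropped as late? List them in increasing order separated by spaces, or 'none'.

8

i=0 t=2 v=6: → [2,6); WM=−∞
i=1 t=3 v=7: → [2,7); WM=0
i=2 t=5 v=7: → [2,9); WM=0
i=3 t=10 v=9: → [10,14); WM=7
i=4 t=5 v=5: → [2,9); WM=7
i=5 t=5 v=8: → [2,9); WM=7
i=6 t=9 v=8: → [9,14); WM=7
i=7 t=22 v=6: → [22,26); WM=19
i=8 t=14 v=9: DROP (t<19-4); WM=19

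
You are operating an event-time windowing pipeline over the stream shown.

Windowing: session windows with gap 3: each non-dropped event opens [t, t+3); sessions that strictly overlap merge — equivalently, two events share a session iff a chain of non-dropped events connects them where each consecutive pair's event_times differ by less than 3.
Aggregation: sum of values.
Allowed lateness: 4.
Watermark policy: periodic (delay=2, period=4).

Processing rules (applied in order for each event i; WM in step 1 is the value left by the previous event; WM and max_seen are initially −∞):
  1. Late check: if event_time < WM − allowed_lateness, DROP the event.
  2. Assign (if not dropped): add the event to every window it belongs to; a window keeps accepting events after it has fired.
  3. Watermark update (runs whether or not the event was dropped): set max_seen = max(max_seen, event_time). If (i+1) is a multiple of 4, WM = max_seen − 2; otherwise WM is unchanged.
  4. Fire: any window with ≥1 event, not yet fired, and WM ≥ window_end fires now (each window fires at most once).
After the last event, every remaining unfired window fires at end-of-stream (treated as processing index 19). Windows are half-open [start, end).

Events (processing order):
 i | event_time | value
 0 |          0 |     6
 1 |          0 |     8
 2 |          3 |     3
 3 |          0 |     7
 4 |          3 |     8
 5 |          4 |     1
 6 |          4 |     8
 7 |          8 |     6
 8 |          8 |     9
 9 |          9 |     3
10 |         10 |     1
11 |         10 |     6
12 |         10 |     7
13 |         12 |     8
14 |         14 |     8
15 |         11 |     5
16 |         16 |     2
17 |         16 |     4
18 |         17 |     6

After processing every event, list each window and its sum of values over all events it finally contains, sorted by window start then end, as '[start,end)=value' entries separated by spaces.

i=0 t=0 v=6: → [0,3); WM=−∞
i=1 t=0 v=8: → [0,3); WM=−∞
i=2 t=3 v=3: → [3,6); WM=−∞
i=3 t=0 v=7: → [0,3); WM=1
i=4 t=3 v=8: → [3,6); WM=1
i=5 t=4 v=1: → [3,7); WM=1
i=6 t=4 v=8: → [3,7); WM=1
i=7 t=8 v=6: → [8,11); WM=6
i=8 t=8 v=9: → [8,11); WM=6
i=9 t=9 v=3: → [8,12); WM=6
i=10 t=10 v=1: → [8,13); WM=6
i=11 t=10 v=6: → [8,13); WM=8
i=12 t=10 v=7: → [8,13); WM=8
i=13 t=12 v=8: → [8,15); WM=8
i=14 t=14 v=8: → [8,17); WM=8
i=15 t=11 v=5: → [8,17); WM=12
i=16 t=16 v=2: → [8,19); WM=12
i=17 t=16 v=4: → [8,19); WM=12
i=18 t=17 v=6: → [8,20); WM=12

[0,3)=21 [3,7)=20 [8,20)=65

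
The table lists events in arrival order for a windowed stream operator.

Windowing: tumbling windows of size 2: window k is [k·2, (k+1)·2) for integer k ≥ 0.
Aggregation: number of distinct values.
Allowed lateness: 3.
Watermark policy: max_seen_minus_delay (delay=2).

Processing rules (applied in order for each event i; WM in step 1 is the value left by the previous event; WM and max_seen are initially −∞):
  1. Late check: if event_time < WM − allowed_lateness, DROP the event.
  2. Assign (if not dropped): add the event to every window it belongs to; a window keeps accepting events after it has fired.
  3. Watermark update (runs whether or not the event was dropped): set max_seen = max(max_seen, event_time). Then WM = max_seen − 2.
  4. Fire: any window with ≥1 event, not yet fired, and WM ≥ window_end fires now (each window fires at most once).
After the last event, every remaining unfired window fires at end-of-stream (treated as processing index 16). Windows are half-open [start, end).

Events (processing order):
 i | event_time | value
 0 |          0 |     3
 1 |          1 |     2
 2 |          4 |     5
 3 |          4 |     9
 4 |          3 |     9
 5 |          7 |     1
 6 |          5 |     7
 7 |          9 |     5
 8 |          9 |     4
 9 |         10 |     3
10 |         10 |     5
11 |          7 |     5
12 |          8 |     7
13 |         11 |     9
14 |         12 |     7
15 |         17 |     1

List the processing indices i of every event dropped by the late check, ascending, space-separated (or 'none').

none

i=0 t=0 v=3: → [0,2); WM=-2
i=1 t=1 v=2: → [0,2); WM=-1
i=2 t=4 v=5: → [4,6); WM=2; [0,2) fires=2
i=3 t=4 v=9: → [4,6); WM=2
i=4 t=3 v=9: → [2,4); WM=2
i=5 t=7 v=1: → [6,8); WM=5; [2,4) fires=1
i=6 t=5 v=7: → [4,6); WM=5
i=7 t=9 v=5: → [8,10); WM=7; [4,6) fires=3
i=8 t=9 v=4: → [8,10); WM=7
i=9 t=10 v=3: → [10,12); WM=8; [6,8) fires=1
i=10 t=10 v=5: → [10,12); WM=8
i=11 t=7 v=5: → [6,8); WM=8
i=12 t=8 v=7: → [8,10); WM=8
i=13 t=11 v=9: → [10,12); WM=9
i=14 t=12 v=7: → [12,14); WM=10; [8,10) fires=3
i=15 t=17 v=1: → [16,18); WM=15; [10,12) fires=3 [12,14) fires=1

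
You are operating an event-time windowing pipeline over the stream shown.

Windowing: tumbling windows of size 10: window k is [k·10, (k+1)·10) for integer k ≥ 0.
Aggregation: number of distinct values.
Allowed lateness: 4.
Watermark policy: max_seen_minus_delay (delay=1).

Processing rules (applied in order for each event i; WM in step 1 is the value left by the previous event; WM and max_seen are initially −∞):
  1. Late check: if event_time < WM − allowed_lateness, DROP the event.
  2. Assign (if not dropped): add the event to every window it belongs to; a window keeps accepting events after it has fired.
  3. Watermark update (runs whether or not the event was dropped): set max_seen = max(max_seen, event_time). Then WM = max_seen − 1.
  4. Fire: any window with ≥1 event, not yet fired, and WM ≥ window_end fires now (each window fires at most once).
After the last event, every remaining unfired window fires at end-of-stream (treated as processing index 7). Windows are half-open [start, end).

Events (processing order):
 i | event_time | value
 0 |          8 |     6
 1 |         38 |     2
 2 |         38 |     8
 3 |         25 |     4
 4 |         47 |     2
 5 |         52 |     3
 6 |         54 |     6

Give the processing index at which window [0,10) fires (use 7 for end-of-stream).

i=0 t=8 v=6: → [0,10); WM=7
i=1 t=38 v=2: → [30,40); WM=37; [0,10) fires=1
i=2 t=38 v=8: → [30,40); WM=37
i=3 t=25 v=4: DROP (t<37-4); WM=37
i=4 t=47 v=2: → [40,50); WM=46; [30,40) fires=2
i=5 t=52 v=3: → [50,60); WM=51; [40,50) fires=1
i=6 t=54 v=6: → [50,60); WM=53

1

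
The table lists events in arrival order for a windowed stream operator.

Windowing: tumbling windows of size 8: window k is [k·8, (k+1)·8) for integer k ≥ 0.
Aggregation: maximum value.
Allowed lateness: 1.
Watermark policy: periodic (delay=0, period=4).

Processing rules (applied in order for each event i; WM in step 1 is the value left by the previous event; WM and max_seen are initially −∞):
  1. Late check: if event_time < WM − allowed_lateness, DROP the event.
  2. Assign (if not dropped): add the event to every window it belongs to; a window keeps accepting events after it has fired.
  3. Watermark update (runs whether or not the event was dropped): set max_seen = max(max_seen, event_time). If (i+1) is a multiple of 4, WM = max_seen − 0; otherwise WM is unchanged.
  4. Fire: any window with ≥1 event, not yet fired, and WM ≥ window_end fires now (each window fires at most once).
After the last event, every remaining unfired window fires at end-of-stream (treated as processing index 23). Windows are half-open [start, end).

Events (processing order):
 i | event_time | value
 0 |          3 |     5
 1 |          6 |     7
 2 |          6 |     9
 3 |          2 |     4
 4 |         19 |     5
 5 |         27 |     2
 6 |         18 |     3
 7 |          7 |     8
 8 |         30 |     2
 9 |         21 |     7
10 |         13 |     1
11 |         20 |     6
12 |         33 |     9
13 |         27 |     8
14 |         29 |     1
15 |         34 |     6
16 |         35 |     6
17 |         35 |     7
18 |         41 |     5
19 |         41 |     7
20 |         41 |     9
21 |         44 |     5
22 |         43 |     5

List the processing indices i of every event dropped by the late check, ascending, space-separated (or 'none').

9 10 11 13

i=0 t=3 v=5: → [0,8); WM=−∞
i=1 t=6 v=7: → [0,8); WM=−∞
i=2 t=6 v=9: → [0,8); WM=−∞
i=3 t=2 v=4: → [0,8); WM=6
i=4 t=19 v=5: → [16,24); WM=6
i=5 t=27 v=2: → [24,32); WM=6
i=6 t=18 v=3: → [16,24); WM=6
i=7 t=7 v=8: → [0,8); WM=27; [0,8) fires=9 [16,24) fires=5
i=8 t=30 v=2: → [24,32); WM=27
i=9 t=21 v=7: DROP (t<27-1); WM=27
i=10 t=13 v=1: DROP (t<27-1); WM=27
i=11 t=20 v=6: DROP (t<27-1); WM=30
i=12 t=33 v=9: → [32,40); WM=30
i=13 t=27 v=8: DROP (t<30-1); WM=30
i=14 t=29 v=1: → [24,32); WM=30
i=15 t=34 v=6: → [32,40); WM=34; [24,32) fires=2
i=16 t=35 v=6: → [32,40); WM=34
i=17 t=35 v=7: → [32,40); WM=34
i=18 t=41 v=5: → [40,48); WM=34
i=19 t=41 v=7: → [40,48); WM=41; [32,40) fires=9
i=20 t=41 v=9: → [40,48); WM=41
i=21 t=44 v=5: → [40,48); WM=41
i=22 t=43 v=5: → [40,48); WM=41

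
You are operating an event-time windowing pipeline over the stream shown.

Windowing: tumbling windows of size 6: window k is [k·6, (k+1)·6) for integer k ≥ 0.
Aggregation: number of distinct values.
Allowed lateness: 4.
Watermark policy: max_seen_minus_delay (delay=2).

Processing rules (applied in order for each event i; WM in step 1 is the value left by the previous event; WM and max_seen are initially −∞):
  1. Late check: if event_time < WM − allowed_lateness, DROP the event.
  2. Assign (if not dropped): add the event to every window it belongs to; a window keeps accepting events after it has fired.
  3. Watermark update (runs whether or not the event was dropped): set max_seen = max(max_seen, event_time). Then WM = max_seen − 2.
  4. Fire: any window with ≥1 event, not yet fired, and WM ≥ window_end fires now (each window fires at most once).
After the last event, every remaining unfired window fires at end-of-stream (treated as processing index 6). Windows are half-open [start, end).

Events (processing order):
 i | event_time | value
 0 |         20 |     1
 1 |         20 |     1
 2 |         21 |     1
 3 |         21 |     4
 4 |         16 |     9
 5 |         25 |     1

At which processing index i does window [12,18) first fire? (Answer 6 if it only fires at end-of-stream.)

i=0 t=20 v=1: → [18,24); WM=18
i=1 t=20 v=1: → [18,24); WM=18
i=2 t=21 v=1: → [18,24); WM=19
i=3 t=21 v=4: → [18,24); WM=19
i=4 t=16 v=9: → [12,18); WM=19; [12,18) fires=1
i=5 t=25 v=1: → [24,30); WM=23

4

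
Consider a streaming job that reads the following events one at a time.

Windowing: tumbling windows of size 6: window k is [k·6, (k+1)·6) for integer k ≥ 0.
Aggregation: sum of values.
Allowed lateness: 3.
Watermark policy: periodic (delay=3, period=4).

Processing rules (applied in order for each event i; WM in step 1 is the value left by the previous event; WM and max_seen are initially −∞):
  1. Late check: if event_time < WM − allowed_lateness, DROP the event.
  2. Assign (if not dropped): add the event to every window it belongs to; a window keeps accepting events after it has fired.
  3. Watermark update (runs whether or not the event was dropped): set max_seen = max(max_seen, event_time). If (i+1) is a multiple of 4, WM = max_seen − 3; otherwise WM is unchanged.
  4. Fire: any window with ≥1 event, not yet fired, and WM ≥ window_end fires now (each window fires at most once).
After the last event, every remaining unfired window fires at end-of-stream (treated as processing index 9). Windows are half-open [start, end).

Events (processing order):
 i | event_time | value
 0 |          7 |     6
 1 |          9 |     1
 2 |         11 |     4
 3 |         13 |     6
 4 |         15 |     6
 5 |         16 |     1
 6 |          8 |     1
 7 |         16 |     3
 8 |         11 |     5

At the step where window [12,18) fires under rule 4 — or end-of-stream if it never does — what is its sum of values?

i=0 t=7 v=6: → [6,12); WM=−∞
i=1 t=9 v=1: → [6,12); WM=−∞
i=2 t=11 v=4: → [6,12); WM=−∞
i=3 t=13 v=6: → [12,18); WM=10
i=4 t=15 v=6: → [12,18); WM=10
i=5 t=16 v=1: → [12,18); WM=10
i=6 t=8 v=1: → [6,12); WM=10
i=7 t=16 v=3: → [12,18); WM=13; [6,12) fires=12
i=8 t=11 v=5: → [6,12); WM=13

16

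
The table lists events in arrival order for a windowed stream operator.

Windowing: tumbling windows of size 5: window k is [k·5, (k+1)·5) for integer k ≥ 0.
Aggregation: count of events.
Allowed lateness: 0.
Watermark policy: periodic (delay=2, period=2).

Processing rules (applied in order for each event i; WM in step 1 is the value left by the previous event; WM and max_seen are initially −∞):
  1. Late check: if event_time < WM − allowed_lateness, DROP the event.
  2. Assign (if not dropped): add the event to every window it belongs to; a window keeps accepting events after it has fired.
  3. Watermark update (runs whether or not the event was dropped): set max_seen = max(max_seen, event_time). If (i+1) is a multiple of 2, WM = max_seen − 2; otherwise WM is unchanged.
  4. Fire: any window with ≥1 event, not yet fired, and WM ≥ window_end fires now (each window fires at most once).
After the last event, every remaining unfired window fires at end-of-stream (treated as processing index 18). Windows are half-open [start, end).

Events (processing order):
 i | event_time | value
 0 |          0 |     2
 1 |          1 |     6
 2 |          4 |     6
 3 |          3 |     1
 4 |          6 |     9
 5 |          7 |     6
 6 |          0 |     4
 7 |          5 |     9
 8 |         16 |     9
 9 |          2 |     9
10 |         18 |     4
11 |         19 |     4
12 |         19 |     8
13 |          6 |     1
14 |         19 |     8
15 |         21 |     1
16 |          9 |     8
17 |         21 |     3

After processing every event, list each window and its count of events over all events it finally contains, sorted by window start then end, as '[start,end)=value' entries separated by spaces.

i=0 t=0 v=2: → [0,5); WM=−∞
i=1 t=1 v=6: → [0,5); WM=-1
i=2 t=4 v=6: → [0,5); WM=-1
i=3 t=3 v=1: → [0,5); WM=2
i=4 t=6 v=9: → [5,10); WM=2
i=5 t=7 v=6: → [5,10); WM=5; [0,5) fires=4
i=6 t=0 v=4: DROP (t<5-0); WM=5
i=7 t=5 v=9: → [5,10); WM=5
i=8 t=16 v=9: → [15,20); WM=5
i=9 t=2 v=9: DROP (t<5-0); WM=14; [5,10) fires=3
i=10 t=18 v=4: → [15,20); WM=14
i=11 t=19 v=4: → [15,20); WM=17
i=12 t=19 v=8: → [15,20); WM=17
i=13 t=6 v=1: DROP (t<17-0); WM=17
i=14 t=19 v=8: → [15,20); WM=17
i=15 t=21 v=1: → [20,25); WM=19
i=16 t=9 v=8: DROP (t<19-0); WM=19
i=17 t=21 v=3: → [20,25); WM=19

[0,5)=4 [5,10)=3 [15,20)=5 [20,25)=2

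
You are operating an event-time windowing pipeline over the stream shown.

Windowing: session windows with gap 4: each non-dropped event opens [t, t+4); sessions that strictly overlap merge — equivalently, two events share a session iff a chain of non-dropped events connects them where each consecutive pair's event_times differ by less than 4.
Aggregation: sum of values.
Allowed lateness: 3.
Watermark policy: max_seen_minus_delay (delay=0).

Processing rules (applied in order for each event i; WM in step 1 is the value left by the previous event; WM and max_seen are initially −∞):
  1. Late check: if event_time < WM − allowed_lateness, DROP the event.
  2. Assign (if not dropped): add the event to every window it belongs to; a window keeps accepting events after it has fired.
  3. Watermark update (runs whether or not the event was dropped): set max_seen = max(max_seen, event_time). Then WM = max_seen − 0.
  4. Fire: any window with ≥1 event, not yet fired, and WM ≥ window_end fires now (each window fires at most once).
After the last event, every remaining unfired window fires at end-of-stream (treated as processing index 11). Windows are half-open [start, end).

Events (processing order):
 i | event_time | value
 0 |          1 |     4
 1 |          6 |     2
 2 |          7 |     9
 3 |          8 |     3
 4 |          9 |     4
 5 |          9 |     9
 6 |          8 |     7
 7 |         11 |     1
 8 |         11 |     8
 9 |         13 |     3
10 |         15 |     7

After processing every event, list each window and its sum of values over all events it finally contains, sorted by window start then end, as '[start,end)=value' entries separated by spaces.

i=0 t=1 v=4: → [1,5); WM=1
i=1 t=6 v=2: → [6,10); WM=6
i=2 t=7 v=9: → [6,11); WM=7
i=3 t=8 v=3: → [6,12); WM=8
i=4 t=9 v=4: → [6,13); WM=9
i=5 t=9 v=9: → [6,13); WM=9
i=6 t=8 v=7: → [6,13); WM=9
i=7 t=11 v=1: → [6,15); WM=11
i=8 t=11 v=8: → [6,15); WM=11
i=9 t=13 v=3: → [6,17); WM=13
i=10 t=15 v=7: → [6,19); WM=15

[1,5)=4 [6,19)=53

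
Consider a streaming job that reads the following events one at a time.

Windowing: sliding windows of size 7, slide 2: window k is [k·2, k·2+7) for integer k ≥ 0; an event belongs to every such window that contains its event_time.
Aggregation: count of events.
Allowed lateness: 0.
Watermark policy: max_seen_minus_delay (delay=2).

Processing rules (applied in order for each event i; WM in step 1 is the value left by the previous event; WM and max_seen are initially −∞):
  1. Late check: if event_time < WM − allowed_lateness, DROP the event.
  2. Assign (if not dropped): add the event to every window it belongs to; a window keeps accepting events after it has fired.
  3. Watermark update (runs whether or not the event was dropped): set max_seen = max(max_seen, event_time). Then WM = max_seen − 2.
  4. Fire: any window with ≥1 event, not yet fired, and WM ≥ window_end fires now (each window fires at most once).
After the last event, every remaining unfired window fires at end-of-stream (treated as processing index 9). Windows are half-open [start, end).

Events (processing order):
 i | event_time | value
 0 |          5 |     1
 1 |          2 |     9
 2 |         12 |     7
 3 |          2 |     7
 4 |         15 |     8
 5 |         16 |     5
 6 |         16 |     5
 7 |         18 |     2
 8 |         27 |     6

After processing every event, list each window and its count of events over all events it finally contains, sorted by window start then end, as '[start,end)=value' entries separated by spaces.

i=0 t=5 v=1: → [4,11),[2,9),[0,7); WM=3
i=1 t=2 v=9: DROP (t<3-0); WM=3
i=2 t=12 v=7: → [12,19),[10,17),[8,15),[6,13); WM=10; [0,7) fires=1 [2,9) fires=1
i=3 t=2 v=7: DROP (t<10-0); WM=10
i=4 t=15 v=8: → [14,21),[12,19),[10,17); WM=13; [4,11) fires=1 [6,13) fires=1
i=5 t=16 v=5: → [16,23),[14,21),[12,19),[10,17); WM=14
i=6 t=16 v=5: → [16,23),[14,21),[12,19),[10,17); WM=14
i=7 t=18 v=2: → [18,25),[16,23),[14,21),[12,19); WM=16; [8,15) fires=1
i=8 t=27 v=6: → [26,33),[24,31),[22,29); WM=25; [10,17) fires=4 [12,19) fires=5 [14,21) fires=4 [16,23) fires=3 [18,25) fires=1

[0,7)=1 [2,9)=1 [4,11)=1 [6,13)=1 [8,15)=1 [10,17)=4 [12,19)=5 [14,21)=4 [16,23)=3 [18,25)=1 [22,29)=1 [24,31)=1 [26,33)=1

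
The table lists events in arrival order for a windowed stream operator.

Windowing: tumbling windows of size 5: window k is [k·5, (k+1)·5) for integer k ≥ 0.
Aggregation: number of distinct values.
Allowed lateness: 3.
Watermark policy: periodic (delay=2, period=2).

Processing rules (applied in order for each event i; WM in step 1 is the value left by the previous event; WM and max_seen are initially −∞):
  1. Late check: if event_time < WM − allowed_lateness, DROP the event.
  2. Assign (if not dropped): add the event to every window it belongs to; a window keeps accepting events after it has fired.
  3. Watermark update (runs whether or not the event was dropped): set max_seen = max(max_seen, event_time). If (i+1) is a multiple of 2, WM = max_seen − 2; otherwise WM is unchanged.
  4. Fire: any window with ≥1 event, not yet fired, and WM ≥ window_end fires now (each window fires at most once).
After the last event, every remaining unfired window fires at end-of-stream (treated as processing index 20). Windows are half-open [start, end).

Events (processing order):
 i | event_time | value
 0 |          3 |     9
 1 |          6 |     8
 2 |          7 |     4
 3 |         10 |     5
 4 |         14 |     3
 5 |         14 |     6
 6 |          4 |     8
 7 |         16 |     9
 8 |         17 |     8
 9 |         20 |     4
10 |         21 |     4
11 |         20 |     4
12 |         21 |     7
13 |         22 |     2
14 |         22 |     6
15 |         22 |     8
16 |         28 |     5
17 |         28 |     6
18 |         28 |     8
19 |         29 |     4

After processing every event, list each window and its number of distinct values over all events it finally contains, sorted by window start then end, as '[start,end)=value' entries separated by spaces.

[0,5)=1 [5,10)=2 [10,15)=3 [15,20)=2 [20,25)=5 [25,30)=4

i=0 t=3 v=9: → [0,5); WM=−∞
i=1 t=6 v=8: → [5,10); WM=4
i=2 t=7 v=4: → [5,10); WM=4
i=3 t=10 v=5: → [10,15); WM=8; [0,5) fires=1
i=4 t=14 v=3: → [10,15); WM=8
i=5 t=14 v=6: → [10,15); WM=12; [5,10) fires=2
i=6 t=4 v=8: DROP (t<12-3); WM=12
i=7 t=16 v=9: → [15,20); WM=14
i=8 t=17 v=8: → [15,20); WM=14
i=9 t=20 v=4: → [20,25); WM=18; [10,15) fires=3
i=10 t=21 v=4: → [20,25); WM=18
i=11 t=20 v=4: → [20,25); WM=19
i=12 t=21 v=7: → [20,25); WM=19
i=13 t=22 v=2: → [20,25); WM=20; [15,20) fires=2
i=14 t=22 v=6: → [20,25); WM=20
i=15 t=22 v=8: → [20,25); WM=20
i=16 t=28 v=5: → [25,30); WM=20
i=17 t=28 v=6: → [25,30); WM=26; [20,25) fires=5
i=18 t=28 v=8: → [25,30); WM=26
i=19 t=29 v=4: → [25,30); WM=27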